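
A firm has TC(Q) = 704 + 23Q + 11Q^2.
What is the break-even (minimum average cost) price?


AC(Q) = 704/Q + 23 + 11Q
To minimize: dAC/dQ = -704/Q^2 + 11 = 0
Q^2 = 704/11 = 64
Q* = 8
Min AC = 704/8 + 23 + 11*8
Min AC = 88 + 23 + 88 = 199

199


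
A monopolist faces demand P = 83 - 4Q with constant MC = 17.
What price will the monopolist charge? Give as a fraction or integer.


MR = 83 - 8Q
Set MR = MC: 83 - 8Q = 17
Q* = 33/4
Substitute into demand:
P* = 83 - 4*33/4 = 50

50


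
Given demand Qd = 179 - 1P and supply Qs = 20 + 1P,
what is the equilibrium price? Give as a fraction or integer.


At equilibrium, Qd = Qs.
179 - 1P = 20 + 1P
179 - 20 = 1P + 1P
159 = 2P
P* = 159/2 = 159/2

159/2


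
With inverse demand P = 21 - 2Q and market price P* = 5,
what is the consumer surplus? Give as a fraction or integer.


Maximum willingness to pay (at Q=0): P_max = 21
Quantity demanded at P* = 5:
Q* = (21 - 5)/2 = 8
CS = (1/2) * Q* * (P_max - P*)
CS = (1/2) * 8 * (21 - 5)
CS = (1/2) * 8 * 16 = 64

64


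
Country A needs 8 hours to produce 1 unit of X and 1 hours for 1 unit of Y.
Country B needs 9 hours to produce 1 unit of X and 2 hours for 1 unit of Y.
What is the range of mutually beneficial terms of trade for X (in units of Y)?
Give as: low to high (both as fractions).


Opportunity cost of X for Country A = hours_X / hours_Y = 8/1 = 8 units of Y
Opportunity cost of X for Country B = hours_X / hours_Y = 9/2 = 9/2 units of Y
Terms of trade must be between the two opportunity costs.
Range: 9/2 to 8

9/2 to 8


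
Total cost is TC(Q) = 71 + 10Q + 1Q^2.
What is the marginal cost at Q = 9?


MC = dTC/dQ = 10 + 2*1*Q
At Q = 9:
MC = 10 + 2*9
MC = 10 + 18 = 28

28


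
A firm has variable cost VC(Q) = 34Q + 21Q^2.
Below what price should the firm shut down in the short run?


AVC(Q) = VC(Q)/Q = 34 + 21Q
AVC is increasing in Q, so minimum AVC is at Q -> 0+.
Min AVC = 34
The firm should shut down if P < 34.

34


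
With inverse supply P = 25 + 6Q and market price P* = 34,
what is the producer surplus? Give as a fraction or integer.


Minimum supply price (at Q=0): P_min = 25
Quantity supplied at P* = 34:
Q* = (34 - 25)/6 = 3/2
PS = (1/2) * Q* * (P* - P_min)
PS = (1/2) * 3/2 * (34 - 25)
PS = (1/2) * 3/2 * 9 = 27/4

27/4


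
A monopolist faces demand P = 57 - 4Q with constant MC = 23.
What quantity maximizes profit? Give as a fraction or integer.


TR = P*Q = (57 - 4Q)Q = 57Q - 4Q^2
MR = dTR/dQ = 57 - 8Q
Set MR = MC:
57 - 8Q = 23
34 = 8Q
Q* = 34/8 = 17/4

17/4


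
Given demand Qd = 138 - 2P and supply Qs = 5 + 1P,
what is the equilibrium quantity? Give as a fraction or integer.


First find equilibrium price:
138 - 2P = 5 + 1P
P* = 133/3 = 133/3
Then substitute into demand:
Q* = 138 - 2 * 133/3 = 148/3

148/3


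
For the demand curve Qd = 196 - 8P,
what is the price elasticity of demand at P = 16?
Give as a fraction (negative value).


dQ/dP = -8
At P = 16: Q = 196 - 8*16 = 68
E = (dQ/dP)(P/Q) = (-8)(16/68) = -32/17

-32/17


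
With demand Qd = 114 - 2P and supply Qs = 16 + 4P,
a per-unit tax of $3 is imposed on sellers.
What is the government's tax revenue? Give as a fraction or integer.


With tax on sellers, new supply: Qs' = 16 + 4(P - 3)
= 4 + 4P
New equilibrium quantity:
Q_new = 232/3
Tax revenue = tax * Q_new = 3 * 232/3 = 232

232


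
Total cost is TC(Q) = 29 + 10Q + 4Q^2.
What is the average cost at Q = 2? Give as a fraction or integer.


TC(2) = 29 + 10*2 + 4*2^2
TC(2) = 29 + 20 + 16 = 65
AC = TC/Q = 65/2 = 65/2

65/2


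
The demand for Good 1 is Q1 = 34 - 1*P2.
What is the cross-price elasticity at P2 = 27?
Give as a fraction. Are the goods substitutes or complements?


dQ1/dP2 = -1
At P2 = 27: Q1 = 34 - 1*27 = 7
Exy = (dQ1/dP2)(P2/Q1) = -1 * 27 / 7 = -27/7
Since Exy < 0, the goods are complements.

-27/7 (complements)


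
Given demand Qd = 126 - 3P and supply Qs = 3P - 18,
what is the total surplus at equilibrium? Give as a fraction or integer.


Find equilibrium: 126 - 3P = 3P - 18
126 + 18 = 6P
P* = 144/6 = 24
Q* = 3*24 - 18 = 54
Inverse demand: P = 42 - Q/3, so P_max = 42
Inverse supply: P = 6 + Q/3, so P_min = 6
CS = (1/2) * 54 * (42 - 24) = 486
PS = (1/2) * 54 * (24 - 6) = 486
TS = CS + PS = 486 + 486 = 972

972


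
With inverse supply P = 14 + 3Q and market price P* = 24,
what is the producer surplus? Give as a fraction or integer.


Minimum supply price (at Q=0): P_min = 14
Quantity supplied at P* = 24:
Q* = (24 - 14)/3 = 10/3
PS = (1/2) * Q* * (P* - P_min)
PS = (1/2) * 10/3 * (24 - 14)
PS = (1/2) * 10/3 * 10 = 50/3

50/3


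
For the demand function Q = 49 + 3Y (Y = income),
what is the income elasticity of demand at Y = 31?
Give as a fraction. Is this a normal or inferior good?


dQ/dY = 3
At Y = 31: Q = 49 + 3*31 = 142
Ey = (dQ/dY)(Y/Q) = 3 * 31 / 142 = 93/142
Since Ey > 0, this is a normal good.

93/142 (normal good)


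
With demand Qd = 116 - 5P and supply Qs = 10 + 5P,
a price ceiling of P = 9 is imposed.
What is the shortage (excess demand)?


At P = 9:
Qd = 116 - 5*9 = 71
Qs = 10 + 5*9 = 55
Shortage = Qd - Qs = 71 - 55 = 16

16


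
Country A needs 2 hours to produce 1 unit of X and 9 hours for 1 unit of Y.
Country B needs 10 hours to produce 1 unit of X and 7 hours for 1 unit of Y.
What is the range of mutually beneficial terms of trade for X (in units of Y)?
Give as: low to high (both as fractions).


Opportunity cost of X for Country A = hours_X / hours_Y = 2/9 = 2/9 units of Y
Opportunity cost of X for Country B = hours_X / hours_Y = 10/7 = 10/7 units of Y
Terms of trade must be between the two opportunity costs.
Range: 2/9 to 10/7

2/9 to 10/7


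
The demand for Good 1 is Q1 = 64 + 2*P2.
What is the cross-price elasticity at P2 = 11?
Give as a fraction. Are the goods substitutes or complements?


dQ1/dP2 = 2
At P2 = 11: Q1 = 64 + 2*11 = 86
Exy = (dQ1/dP2)(P2/Q1) = 2 * 11 / 86 = 11/43
Since Exy > 0, the goods are substitutes.

11/43 (substitutes)


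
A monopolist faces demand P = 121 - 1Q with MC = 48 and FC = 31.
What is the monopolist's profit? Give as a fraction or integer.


MR = MC: 121 - 2Q = 48
Q* = 73/2
P* = 121 - 1*73/2 = 169/2
Profit = (P* - MC)*Q* - FC
= (169/2 - 48)*73/2 - 31
= 73/2*73/2 - 31
= 5329/4 - 31 = 5205/4

5205/4


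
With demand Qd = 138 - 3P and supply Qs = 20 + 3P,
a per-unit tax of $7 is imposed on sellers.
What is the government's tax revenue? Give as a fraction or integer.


With tax on sellers, new supply: Qs' = 20 + 3(P - 7)
= 3P - 1
New equilibrium quantity:
Q_new = 137/2
Tax revenue = tax * Q_new = 7 * 137/2 = 959/2

959/2


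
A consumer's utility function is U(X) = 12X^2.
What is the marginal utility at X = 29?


MU = dU/dX = 12*2*X^(2-1)
MU = 24*X^1
At X = 29:
MU = 24 * 29^1
MU = 24 * 29 = 696

696


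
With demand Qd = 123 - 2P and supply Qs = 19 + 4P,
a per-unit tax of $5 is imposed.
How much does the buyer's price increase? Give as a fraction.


With a per-unit tax, the buyer's price increase depends on relative slopes.
Supply slope: d = 4, Demand slope: b = 2
Buyer's price increase = d * tax / (b + d)
= 4 * 5 / (2 + 4)
= 20 / 6 = 10/3

10/3


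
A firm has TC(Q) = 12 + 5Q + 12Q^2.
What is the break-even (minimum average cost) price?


AC(Q) = 12/Q + 5 + 12Q
To minimize: dAC/dQ = -12/Q^2 + 12 = 0
Q^2 = 12/12 = 1
Q* = 1
Min AC = 12/1 + 5 + 12*1
Min AC = 12 + 5 + 12 = 29

29


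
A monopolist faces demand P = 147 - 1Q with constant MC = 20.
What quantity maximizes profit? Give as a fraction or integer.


TR = P*Q = (147 - 1Q)Q = 147Q - 1Q^2
MR = dTR/dQ = 147 - 2Q
Set MR = MC:
147 - 2Q = 20
127 = 2Q
Q* = 127/2 = 127/2

127/2


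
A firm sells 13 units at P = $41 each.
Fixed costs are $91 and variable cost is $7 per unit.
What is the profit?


Total Revenue = P * Q = 41 * 13 = $533
Total Cost = FC + VC*Q = 91 + 7*13 = $182
Profit = TR - TC = 533 - 182 = $351

$351


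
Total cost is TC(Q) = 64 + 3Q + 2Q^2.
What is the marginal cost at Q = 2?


MC = dTC/dQ = 3 + 2*2*Q
At Q = 2:
MC = 3 + 4*2
MC = 3 + 8 = 11

11


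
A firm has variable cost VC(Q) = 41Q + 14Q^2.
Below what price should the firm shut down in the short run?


AVC(Q) = VC(Q)/Q = 41 + 14Q
AVC is increasing in Q, so minimum AVC is at Q -> 0+.
Min AVC = 41
The firm should shut down if P < 41.

41


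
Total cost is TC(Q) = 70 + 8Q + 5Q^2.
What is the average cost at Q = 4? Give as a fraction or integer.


TC(4) = 70 + 8*4 + 5*4^2
TC(4) = 70 + 32 + 80 = 182
AC = TC/Q = 182/4 = 91/2

91/2


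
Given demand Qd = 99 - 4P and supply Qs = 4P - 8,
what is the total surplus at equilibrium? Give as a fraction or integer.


Find equilibrium: 99 - 4P = 4P - 8
99 + 8 = 8P
P* = 107/8 = 107/8
Q* = 4*107/8 - 8 = 91/2
Inverse demand: P = 99/4 - Q/4, so P_max = 99/4
Inverse supply: P = 2 + Q/4, so P_min = 2
CS = (1/2) * 91/2 * (99/4 - 107/8) = 8281/32
PS = (1/2) * 91/2 * (107/8 - 2) = 8281/32
TS = CS + PS = 8281/32 + 8281/32 = 8281/16

8281/16


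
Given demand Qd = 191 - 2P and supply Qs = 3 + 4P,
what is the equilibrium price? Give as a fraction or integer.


At equilibrium, Qd = Qs.
191 - 2P = 3 + 4P
191 - 3 = 2P + 4P
188 = 6P
P* = 188/6 = 94/3

94/3


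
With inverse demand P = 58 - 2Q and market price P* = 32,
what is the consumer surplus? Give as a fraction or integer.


Maximum willingness to pay (at Q=0): P_max = 58
Quantity demanded at P* = 32:
Q* = (58 - 32)/2 = 13
CS = (1/2) * Q* * (P_max - P*)
CS = (1/2) * 13 * (58 - 32)
CS = (1/2) * 13 * 26 = 169

169


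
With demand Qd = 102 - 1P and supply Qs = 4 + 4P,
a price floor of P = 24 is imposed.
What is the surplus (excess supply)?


At P = 24:
Qd = 102 - 1*24 = 78
Qs = 4 + 4*24 = 100
Surplus = Qs - Qd = 100 - 78 = 22

22


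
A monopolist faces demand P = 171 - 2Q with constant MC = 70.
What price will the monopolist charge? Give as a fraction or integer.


MR = 171 - 4Q
Set MR = MC: 171 - 4Q = 70
Q* = 101/4
Substitute into demand:
P* = 171 - 2*101/4 = 241/2

241/2


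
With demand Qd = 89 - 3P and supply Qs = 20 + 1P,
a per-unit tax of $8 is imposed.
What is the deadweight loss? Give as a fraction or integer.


Pre-tax equilibrium quantity: Q* = 149/4
Post-tax equilibrium quantity: Q_tax = 125/4
Reduction in quantity: Q* - Q_tax = 6
DWL = (1/2) * tax * (Q* - Q_tax)
DWL = (1/2) * 8 * 6 = 24

24


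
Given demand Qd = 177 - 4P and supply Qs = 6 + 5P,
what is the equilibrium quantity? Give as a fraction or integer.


First find equilibrium price:
177 - 4P = 6 + 5P
P* = 171/9 = 19
Then substitute into demand:
Q* = 177 - 4 * 19 = 101

101


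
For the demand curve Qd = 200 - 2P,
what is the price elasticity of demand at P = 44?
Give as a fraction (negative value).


dQ/dP = -2
At P = 44: Q = 200 - 2*44 = 112
E = (dQ/dP)(P/Q) = (-2)(44/112) = -11/14

-11/14


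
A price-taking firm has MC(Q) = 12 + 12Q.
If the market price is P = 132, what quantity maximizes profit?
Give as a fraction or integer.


In perfect competition, profit is maximized where P = MC.
132 = 12 + 12Q
120 = 12Q
Q* = 120/12 = 10

10


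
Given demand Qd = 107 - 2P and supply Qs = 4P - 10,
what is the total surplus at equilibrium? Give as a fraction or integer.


Find equilibrium: 107 - 2P = 4P - 10
107 + 10 = 6P
P* = 117/6 = 39/2
Q* = 4*39/2 - 10 = 68
Inverse demand: P = 107/2 - Q/2, so P_max = 107/2
Inverse supply: P = 5/2 + Q/4, so P_min = 5/2
CS = (1/2) * 68 * (107/2 - 39/2) = 1156
PS = (1/2) * 68 * (39/2 - 5/2) = 578
TS = CS + PS = 1156 + 578 = 1734

1734


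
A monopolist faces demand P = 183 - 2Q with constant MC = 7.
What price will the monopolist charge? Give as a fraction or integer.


MR = 183 - 4Q
Set MR = MC: 183 - 4Q = 7
Q* = 44
Substitute into demand:
P* = 183 - 2*44 = 95

95


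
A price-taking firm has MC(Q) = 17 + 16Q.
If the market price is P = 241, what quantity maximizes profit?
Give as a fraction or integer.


In perfect competition, profit is maximized where P = MC.
241 = 17 + 16Q
224 = 16Q
Q* = 224/16 = 14

14


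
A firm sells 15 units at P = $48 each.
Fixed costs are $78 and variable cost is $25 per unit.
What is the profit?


Total Revenue = P * Q = 48 * 15 = $720
Total Cost = FC + VC*Q = 78 + 25*15 = $453
Profit = TR - TC = 720 - 453 = $267

$267


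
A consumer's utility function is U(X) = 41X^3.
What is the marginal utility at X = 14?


MU = dU/dX = 41*3*X^(3-1)
MU = 123*X^2
At X = 14:
MU = 123 * 14^2
MU = 123 * 196 = 24108

24108


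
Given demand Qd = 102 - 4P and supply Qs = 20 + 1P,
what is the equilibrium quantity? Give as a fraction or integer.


First find equilibrium price:
102 - 4P = 20 + 1P
P* = 82/5 = 82/5
Then substitute into demand:
Q* = 102 - 4 * 82/5 = 182/5

182/5


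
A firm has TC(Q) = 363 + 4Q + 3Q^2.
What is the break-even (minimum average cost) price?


AC(Q) = 363/Q + 4 + 3Q
To minimize: dAC/dQ = -363/Q^2 + 3 = 0
Q^2 = 363/3 = 121
Q* = 11
Min AC = 363/11 + 4 + 3*11
Min AC = 33 + 4 + 33 = 70

70


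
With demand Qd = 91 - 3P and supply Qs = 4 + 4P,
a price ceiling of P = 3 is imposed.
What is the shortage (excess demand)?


At P = 3:
Qd = 91 - 3*3 = 82
Qs = 4 + 4*3 = 16
Shortage = Qd - Qs = 82 - 16 = 66

66


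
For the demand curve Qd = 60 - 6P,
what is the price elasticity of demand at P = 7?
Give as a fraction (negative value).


dQ/dP = -6
At P = 7: Q = 60 - 6*7 = 18
E = (dQ/dP)(P/Q) = (-6)(7/18) = -7/3

-7/3


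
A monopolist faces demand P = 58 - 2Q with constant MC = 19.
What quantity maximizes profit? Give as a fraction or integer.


TR = P*Q = (58 - 2Q)Q = 58Q - 2Q^2
MR = dTR/dQ = 58 - 4Q
Set MR = MC:
58 - 4Q = 19
39 = 4Q
Q* = 39/4 = 39/4

39/4


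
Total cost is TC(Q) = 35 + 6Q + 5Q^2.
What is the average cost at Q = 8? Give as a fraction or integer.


TC(8) = 35 + 6*8 + 5*8^2
TC(8) = 35 + 48 + 320 = 403
AC = TC/Q = 403/8 = 403/8

403/8


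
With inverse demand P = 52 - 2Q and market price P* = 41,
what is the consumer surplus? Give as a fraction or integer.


Maximum willingness to pay (at Q=0): P_max = 52
Quantity demanded at P* = 41:
Q* = (52 - 41)/2 = 11/2
CS = (1/2) * Q* * (P_max - P*)
CS = (1/2) * 11/2 * (52 - 41)
CS = (1/2) * 11/2 * 11 = 121/4

121/4


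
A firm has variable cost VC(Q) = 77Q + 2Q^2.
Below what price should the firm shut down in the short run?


AVC(Q) = VC(Q)/Q = 77 + 2Q
AVC is increasing in Q, so minimum AVC is at Q -> 0+.
Min AVC = 77
The firm should shut down if P < 77.

77


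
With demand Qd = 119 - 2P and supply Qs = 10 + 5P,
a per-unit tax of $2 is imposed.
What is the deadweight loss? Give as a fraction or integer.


Pre-tax equilibrium quantity: Q* = 615/7
Post-tax equilibrium quantity: Q_tax = 85
Reduction in quantity: Q* - Q_tax = 20/7
DWL = (1/2) * tax * (Q* - Q_tax)
DWL = (1/2) * 2 * 20/7 = 20/7

20/7


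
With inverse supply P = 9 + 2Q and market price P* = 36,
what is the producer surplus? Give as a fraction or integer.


Minimum supply price (at Q=0): P_min = 9
Quantity supplied at P* = 36:
Q* = (36 - 9)/2 = 27/2
PS = (1/2) * Q* * (P* - P_min)
PS = (1/2) * 27/2 * (36 - 9)
PS = (1/2) * 27/2 * 27 = 729/4

729/4


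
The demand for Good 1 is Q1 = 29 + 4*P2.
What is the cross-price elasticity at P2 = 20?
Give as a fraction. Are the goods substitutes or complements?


dQ1/dP2 = 4
At P2 = 20: Q1 = 29 + 4*20 = 109
Exy = (dQ1/dP2)(P2/Q1) = 4 * 20 / 109 = 80/109
Since Exy > 0, the goods are substitutes.

80/109 (substitutes)


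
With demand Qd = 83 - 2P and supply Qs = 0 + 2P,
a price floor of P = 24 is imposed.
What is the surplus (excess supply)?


At P = 24:
Qd = 83 - 2*24 = 35
Qs = 0 + 2*24 = 48
Surplus = Qs - Qd = 48 - 35 = 13

13


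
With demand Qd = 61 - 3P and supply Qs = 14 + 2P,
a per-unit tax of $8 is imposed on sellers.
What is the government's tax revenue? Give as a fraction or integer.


With tax on sellers, new supply: Qs' = 14 + 2(P - 8)
= 2P - 2
New equilibrium quantity:
Q_new = 116/5
Tax revenue = tax * Q_new = 8 * 116/5 = 928/5

928/5


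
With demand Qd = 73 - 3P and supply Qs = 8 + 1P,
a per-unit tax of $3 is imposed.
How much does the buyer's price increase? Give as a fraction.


With a per-unit tax, the buyer's price increase depends on relative slopes.
Supply slope: d = 1, Demand slope: b = 3
Buyer's price increase = d * tax / (b + d)
= 1 * 3 / (3 + 1)
= 3 / 4 = 3/4

3/4


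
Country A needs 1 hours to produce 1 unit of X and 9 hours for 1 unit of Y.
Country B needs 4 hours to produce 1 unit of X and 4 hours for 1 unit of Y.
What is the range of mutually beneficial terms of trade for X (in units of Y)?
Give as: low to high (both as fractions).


Opportunity cost of X for Country A = hours_X / hours_Y = 1/9 = 1/9 units of Y
Opportunity cost of X for Country B = hours_X / hours_Y = 4/4 = 1 units of Y
Terms of trade must be between the two opportunity costs.
Range: 1/9 to 1

1/9 to 1


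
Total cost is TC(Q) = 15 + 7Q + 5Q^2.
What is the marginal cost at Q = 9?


MC = dTC/dQ = 7 + 2*5*Q
At Q = 9:
MC = 7 + 10*9
MC = 7 + 90 = 97

97


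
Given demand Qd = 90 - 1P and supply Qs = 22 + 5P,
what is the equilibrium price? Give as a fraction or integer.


At equilibrium, Qd = Qs.
90 - 1P = 22 + 5P
90 - 22 = 1P + 5P
68 = 6P
P* = 68/6 = 34/3

34/3


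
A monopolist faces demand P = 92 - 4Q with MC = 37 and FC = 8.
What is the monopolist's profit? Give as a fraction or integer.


MR = MC: 92 - 8Q = 37
Q* = 55/8
P* = 92 - 4*55/8 = 129/2
Profit = (P* - MC)*Q* - FC
= (129/2 - 37)*55/8 - 8
= 55/2*55/8 - 8
= 3025/16 - 8 = 2897/16

2897/16


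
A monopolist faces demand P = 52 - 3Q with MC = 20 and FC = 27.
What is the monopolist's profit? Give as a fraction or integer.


MR = MC: 52 - 6Q = 20
Q* = 16/3
P* = 52 - 3*16/3 = 36
Profit = (P* - MC)*Q* - FC
= (36 - 20)*16/3 - 27
= 16*16/3 - 27
= 256/3 - 27 = 175/3

175/3


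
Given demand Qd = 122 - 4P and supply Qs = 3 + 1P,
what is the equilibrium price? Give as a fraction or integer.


At equilibrium, Qd = Qs.
122 - 4P = 3 + 1P
122 - 3 = 4P + 1P
119 = 5P
P* = 119/5 = 119/5

119/5


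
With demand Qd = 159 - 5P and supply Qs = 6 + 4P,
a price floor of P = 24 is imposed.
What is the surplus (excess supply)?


At P = 24:
Qd = 159 - 5*24 = 39
Qs = 6 + 4*24 = 102
Surplus = Qs - Qd = 102 - 39 = 63

63


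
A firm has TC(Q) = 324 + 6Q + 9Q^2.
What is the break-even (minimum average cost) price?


AC(Q) = 324/Q + 6 + 9Q
To minimize: dAC/dQ = -324/Q^2 + 9 = 0
Q^2 = 324/9 = 36
Q* = 6
Min AC = 324/6 + 6 + 9*6
Min AC = 54 + 6 + 54 = 114

114


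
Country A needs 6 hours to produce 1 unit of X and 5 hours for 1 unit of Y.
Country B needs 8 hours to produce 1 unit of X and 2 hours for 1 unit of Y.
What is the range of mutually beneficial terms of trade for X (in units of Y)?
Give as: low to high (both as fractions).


Opportunity cost of X for Country A = hours_X / hours_Y = 6/5 = 6/5 units of Y
Opportunity cost of X for Country B = hours_X / hours_Y = 8/2 = 4 units of Y
Terms of trade must be between the two opportunity costs.
Range: 6/5 to 4

6/5 to 4


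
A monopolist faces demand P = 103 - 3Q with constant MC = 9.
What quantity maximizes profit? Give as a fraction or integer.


TR = P*Q = (103 - 3Q)Q = 103Q - 3Q^2
MR = dTR/dQ = 103 - 6Q
Set MR = MC:
103 - 6Q = 9
94 = 6Q
Q* = 94/6 = 47/3

47/3


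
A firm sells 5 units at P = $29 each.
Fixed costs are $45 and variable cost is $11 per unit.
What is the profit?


Total Revenue = P * Q = 29 * 5 = $145
Total Cost = FC + VC*Q = 45 + 11*5 = $100
Profit = TR - TC = 145 - 100 = $45

$45


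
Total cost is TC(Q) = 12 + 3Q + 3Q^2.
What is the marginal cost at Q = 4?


MC = dTC/dQ = 3 + 2*3*Q
At Q = 4:
MC = 3 + 6*4
MC = 3 + 24 = 27

27


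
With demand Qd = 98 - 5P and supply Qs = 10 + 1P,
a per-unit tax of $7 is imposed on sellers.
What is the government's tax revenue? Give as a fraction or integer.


With tax on sellers, new supply: Qs' = 10 + 1(P - 7)
= 3 + 1P
New equilibrium quantity:
Q_new = 113/6
Tax revenue = tax * Q_new = 7 * 113/6 = 791/6

791/6


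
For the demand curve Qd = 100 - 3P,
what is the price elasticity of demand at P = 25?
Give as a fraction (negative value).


dQ/dP = -3
At P = 25: Q = 100 - 3*25 = 25
E = (dQ/dP)(P/Q) = (-3)(25/25) = -3

-3


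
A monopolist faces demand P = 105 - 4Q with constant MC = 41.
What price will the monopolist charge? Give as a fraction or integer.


MR = 105 - 8Q
Set MR = MC: 105 - 8Q = 41
Q* = 8
Substitute into demand:
P* = 105 - 4*8 = 73

73


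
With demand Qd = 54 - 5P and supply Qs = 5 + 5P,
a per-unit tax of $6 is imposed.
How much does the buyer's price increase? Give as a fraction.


With a per-unit tax, the buyer's price increase depends on relative slopes.
Supply slope: d = 5, Demand slope: b = 5
Buyer's price increase = d * tax / (b + d)
= 5 * 6 / (5 + 5)
= 30 / 10 = 3

3


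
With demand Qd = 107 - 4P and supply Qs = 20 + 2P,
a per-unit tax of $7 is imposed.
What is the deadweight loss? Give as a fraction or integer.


Pre-tax equilibrium quantity: Q* = 49
Post-tax equilibrium quantity: Q_tax = 119/3
Reduction in quantity: Q* - Q_tax = 28/3
DWL = (1/2) * tax * (Q* - Q_tax)
DWL = (1/2) * 7 * 28/3 = 98/3

98/3


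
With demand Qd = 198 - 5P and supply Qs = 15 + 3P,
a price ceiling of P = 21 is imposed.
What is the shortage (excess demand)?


At P = 21:
Qd = 198 - 5*21 = 93
Qs = 15 + 3*21 = 78
Shortage = Qd - Qs = 93 - 78 = 15

15


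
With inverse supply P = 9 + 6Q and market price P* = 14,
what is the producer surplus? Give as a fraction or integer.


Minimum supply price (at Q=0): P_min = 9
Quantity supplied at P* = 14:
Q* = (14 - 9)/6 = 5/6
PS = (1/2) * Q* * (P* - P_min)
PS = (1/2) * 5/6 * (14 - 9)
PS = (1/2) * 5/6 * 5 = 25/12

25/12


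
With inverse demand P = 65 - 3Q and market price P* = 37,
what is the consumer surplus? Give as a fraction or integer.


Maximum willingness to pay (at Q=0): P_max = 65
Quantity demanded at P* = 37:
Q* = (65 - 37)/3 = 28/3
CS = (1/2) * Q* * (P_max - P*)
CS = (1/2) * 28/3 * (65 - 37)
CS = (1/2) * 28/3 * 28 = 392/3

392/3


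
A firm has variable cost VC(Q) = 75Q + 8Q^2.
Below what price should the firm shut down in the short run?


AVC(Q) = VC(Q)/Q = 75 + 8Q
AVC is increasing in Q, so minimum AVC is at Q -> 0+.
Min AVC = 75
The firm should shut down if P < 75.

75


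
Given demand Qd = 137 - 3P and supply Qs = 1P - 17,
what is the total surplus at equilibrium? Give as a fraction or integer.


Find equilibrium: 137 - 3P = 1P - 17
137 + 17 = 4P
P* = 154/4 = 77/2
Q* = 1*77/2 - 17 = 43/2
Inverse demand: P = 137/3 - Q/3, so P_max = 137/3
Inverse supply: P = 17 + Q/1, so P_min = 17
CS = (1/2) * 43/2 * (137/3 - 77/2) = 1849/24
PS = (1/2) * 43/2 * (77/2 - 17) = 1849/8
TS = CS + PS = 1849/24 + 1849/8 = 1849/6

1849/6


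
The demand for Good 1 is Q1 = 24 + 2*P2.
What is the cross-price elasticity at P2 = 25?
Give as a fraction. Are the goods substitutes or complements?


dQ1/dP2 = 2
At P2 = 25: Q1 = 24 + 2*25 = 74
Exy = (dQ1/dP2)(P2/Q1) = 2 * 25 / 74 = 25/37
Since Exy > 0, the goods are substitutes.

25/37 (substitutes)


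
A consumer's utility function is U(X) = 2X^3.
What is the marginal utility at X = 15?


MU = dU/dX = 2*3*X^(3-1)
MU = 6*X^2
At X = 15:
MU = 6 * 15^2
MU = 6 * 225 = 1350

1350


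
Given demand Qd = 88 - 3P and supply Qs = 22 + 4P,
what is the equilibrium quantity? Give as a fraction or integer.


First find equilibrium price:
88 - 3P = 22 + 4P
P* = 66/7 = 66/7
Then substitute into demand:
Q* = 88 - 3 * 66/7 = 418/7

418/7


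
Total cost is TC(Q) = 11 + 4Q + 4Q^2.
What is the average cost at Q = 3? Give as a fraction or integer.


TC(3) = 11 + 4*3 + 4*3^2
TC(3) = 11 + 12 + 36 = 59
AC = TC/Q = 59/3 = 59/3

59/3


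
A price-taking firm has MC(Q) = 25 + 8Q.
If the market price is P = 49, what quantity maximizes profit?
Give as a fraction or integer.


In perfect competition, profit is maximized where P = MC.
49 = 25 + 8Q
24 = 8Q
Q* = 24/8 = 3

3


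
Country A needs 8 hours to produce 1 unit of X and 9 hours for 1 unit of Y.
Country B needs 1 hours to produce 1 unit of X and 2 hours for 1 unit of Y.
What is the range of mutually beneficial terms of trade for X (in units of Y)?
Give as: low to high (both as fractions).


Opportunity cost of X for Country A = hours_X / hours_Y = 8/9 = 8/9 units of Y
Opportunity cost of X for Country B = hours_X / hours_Y = 1/2 = 1/2 units of Y
Terms of trade must be between the two opportunity costs.
Range: 1/2 to 8/9

1/2 to 8/9


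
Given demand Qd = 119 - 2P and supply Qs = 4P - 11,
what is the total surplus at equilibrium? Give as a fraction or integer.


Find equilibrium: 119 - 2P = 4P - 11
119 + 11 = 6P
P* = 130/6 = 65/3
Q* = 4*65/3 - 11 = 227/3
Inverse demand: P = 119/2 - Q/2, so P_max = 119/2
Inverse supply: P = 11/4 + Q/4, so P_min = 11/4
CS = (1/2) * 227/3 * (119/2 - 65/3) = 51529/36
PS = (1/2) * 227/3 * (65/3 - 11/4) = 51529/72
TS = CS + PS = 51529/36 + 51529/72 = 51529/24

51529/24


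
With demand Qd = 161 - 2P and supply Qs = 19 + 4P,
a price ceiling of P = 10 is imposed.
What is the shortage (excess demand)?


At P = 10:
Qd = 161 - 2*10 = 141
Qs = 19 + 4*10 = 59
Shortage = Qd - Qs = 141 - 59 = 82

82


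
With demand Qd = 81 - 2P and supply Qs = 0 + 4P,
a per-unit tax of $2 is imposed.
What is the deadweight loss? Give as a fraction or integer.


Pre-tax equilibrium quantity: Q* = 54
Post-tax equilibrium quantity: Q_tax = 154/3
Reduction in quantity: Q* - Q_tax = 8/3
DWL = (1/2) * tax * (Q* - Q_tax)
DWL = (1/2) * 2 * 8/3 = 8/3

8/3


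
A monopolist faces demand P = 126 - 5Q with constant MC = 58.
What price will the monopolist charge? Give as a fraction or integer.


MR = 126 - 10Q
Set MR = MC: 126 - 10Q = 58
Q* = 34/5
Substitute into demand:
P* = 126 - 5*34/5 = 92

92


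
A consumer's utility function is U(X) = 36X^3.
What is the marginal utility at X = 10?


MU = dU/dX = 36*3*X^(3-1)
MU = 108*X^2
At X = 10:
MU = 108 * 10^2
MU = 108 * 100 = 10800

10800


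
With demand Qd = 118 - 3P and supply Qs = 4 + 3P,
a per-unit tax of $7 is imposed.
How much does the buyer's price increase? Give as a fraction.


With a per-unit tax, the buyer's price increase depends on relative slopes.
Supply slope: d = 3, Demand slope: b = 3
Buyer's price increase = d * tax / (b + d)
= 3 * 7 / (3 + 3)
= 21 / 6 = 7/2

7/2


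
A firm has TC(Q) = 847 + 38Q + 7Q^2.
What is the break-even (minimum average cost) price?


AC(Q) = 847/Q + 38 + 7Q
To minimize: dAC/dQ = -847/Q^2 + 7 = 0
Q^2 = 847/7 = 121
Q* = 11
Min AC = 847/11 + 38 + 7*11
Min AC = 77 + 38 + 77 = 192

192


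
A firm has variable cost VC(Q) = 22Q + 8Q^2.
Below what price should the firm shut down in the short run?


AVC(Q) = VC(Q)/Q = 22 + 8Q
AVC is increasing in Q, so minimum AVC is at Q -> 0+.
Min AVC = 22
The firm should shut down if P < 22.

22


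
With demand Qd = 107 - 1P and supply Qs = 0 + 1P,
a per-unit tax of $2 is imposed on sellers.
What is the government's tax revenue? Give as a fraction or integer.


With tax on sellers, new supply: Qs' = 0 + 1(P - 2)
= 1P - 2
New equilibrium quantity:
Q_new = 105/2
Tax revenue = tax * Q_new = 2 * 105/2 = 105

105


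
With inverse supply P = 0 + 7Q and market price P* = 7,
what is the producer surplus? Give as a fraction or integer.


Minimum supply price (at Q=0): P_min = 0
Quantity supplied at P* = 7:
Q* = (7 - 0)/7 = 1
PS = (1/2) * Q* * (P* - P_min)
PS = (1/2) * 1 * (7 - 0)
PS = (1/2) * 1 * 7 = 7/2

7/2


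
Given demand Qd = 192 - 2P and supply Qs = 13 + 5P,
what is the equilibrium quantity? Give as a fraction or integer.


First find equilibrium price:
192 - 2P = 13 + 5P
P* = 179/7 = 179/7
Then substitute into demand:
Q* = 192 - 2 * 179/7 = 986/7

986/7


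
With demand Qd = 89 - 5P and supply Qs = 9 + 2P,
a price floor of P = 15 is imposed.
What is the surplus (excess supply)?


At P = 15:
Qd = 89 - 5*15 = 14
Qs = 9 + 2*15 = 39
Surplus = Qs - Qd = 39 - 14 = 25

25


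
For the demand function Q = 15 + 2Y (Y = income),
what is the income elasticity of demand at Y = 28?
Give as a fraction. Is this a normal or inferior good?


dQ/dY = 2
At Y = 28: Q = 15 + 2*28 = 71
Ey = (dQ/dY)(Y/Q) = 2 * 28 / 71 = 56/71
Since Ey > 0, this is a normal good.

56/71 (normal good)


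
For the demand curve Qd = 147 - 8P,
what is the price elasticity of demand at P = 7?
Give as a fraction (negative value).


dQ/dP = -8
At P = 7: Q = 147 - 8*7 = 91
E = (dQ/dP)(P/Q) = (-8)(7/91) = -8/13

-8/13


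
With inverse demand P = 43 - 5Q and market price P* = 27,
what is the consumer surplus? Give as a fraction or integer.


Maximum willingness to pay (at Q=0): P_max = 43
Quantity demanded at P* = 27:
Q* = (43 - 27)/5 = 16/5
CS = (1/2) * Q* * (P_max - P*)
CS = (1/2) * 16/5 * (43 - 27)
CS = (1/2) * 16/5 * 16 = 128/5

128/5


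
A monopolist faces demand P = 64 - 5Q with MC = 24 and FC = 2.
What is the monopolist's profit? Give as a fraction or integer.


MR = MC: 64 - 10Q = 24
Q* = 4
P* = 64 - 5*4 = 44
Profit = (P* - MC)*Q* - FC
= (44 - 24)*4 - 2
= 20*4 - 2
= 80 - 2 = 78

78


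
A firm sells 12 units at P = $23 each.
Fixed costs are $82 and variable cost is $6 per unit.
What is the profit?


Total Revenue = P * Q = 23 * 12 = $276
Total Cost = FC + VC*Q = 82 + 6*12 = $154
Profit = TR - TC = 276 - 154 = $122

$122


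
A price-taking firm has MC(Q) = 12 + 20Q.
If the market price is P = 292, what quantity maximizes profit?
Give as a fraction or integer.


In perfect competition, profit is maximized where P = MC.
292 = 12 + 20Q
280 = 20Q
Q* = 280/20 = 14

14


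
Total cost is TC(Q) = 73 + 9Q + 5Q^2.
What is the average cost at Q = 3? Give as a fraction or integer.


TC(3) = 73 + 9*3 + 5*3^2
TC(3) = 73 + 27 + 45 = 145
AC = TC/Q = 145/3 = 145/3

145/3


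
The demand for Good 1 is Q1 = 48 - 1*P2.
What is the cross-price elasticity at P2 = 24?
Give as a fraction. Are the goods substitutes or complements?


dQ1/dP2 = -1
At P2 = 24: Q1 = 48 - 1*24 = 24
Exy = (dQ1/dP2)(P2/Q1) = -1 * 24 / 24 = -1
Since Exy < 0, the goods are complements.

-1 (complements)


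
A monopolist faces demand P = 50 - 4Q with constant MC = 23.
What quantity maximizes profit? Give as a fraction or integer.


TR = P*Q = (50 - 4Q)Q = 50Q - 4Q^2
MR = dTR/dQ = 50 - 8Q
Set MR = MC:
50 - 8Q = 23
27 = 8Q
Q* = 27/8 = 27/8

27/8


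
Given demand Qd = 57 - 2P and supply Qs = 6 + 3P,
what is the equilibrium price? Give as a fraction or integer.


At equilibrium, Qd = Qs.
57 - 2P = 6 + 3P
57 - 6 = 2P + 3P
51 = 5P
P* = 51/5 = 51/5

51/5


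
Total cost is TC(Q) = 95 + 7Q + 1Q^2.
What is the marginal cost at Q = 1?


MC = dTC/dQ = 7 + 2*1*Q
At Q = 1:
MC = 7 + 2*1
MC = 7 + 2 = 9

9


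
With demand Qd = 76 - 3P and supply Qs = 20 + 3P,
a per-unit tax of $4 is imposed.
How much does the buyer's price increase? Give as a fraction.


With a per-unit tax, the buyer's price increase depends on relative slopes.
Supply slope: d = 3, Demand slope: b = 3
Buyer's price increase = d * tax / (b + d)
= 3 * 4 / (3 + 3)
= 12 / 6 = 2

2


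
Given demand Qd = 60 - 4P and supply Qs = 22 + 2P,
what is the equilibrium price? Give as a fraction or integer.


At equilibrium, Qd = Qs.
60 - 4P = 22 + 2P
60 - 22 = 4P + 2P
38 = 6P
P* = 38/6 = 19/3

19/3


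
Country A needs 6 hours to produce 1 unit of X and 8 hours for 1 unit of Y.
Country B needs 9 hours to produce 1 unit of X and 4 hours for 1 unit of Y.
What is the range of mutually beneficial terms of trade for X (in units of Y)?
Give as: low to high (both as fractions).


Opportunity cost of X for Country A = hours_X / hours_Y = 6/8 = 3/4 units of Y
Opportunity cost of X for Country B = hours_X / hours_Y = 9/4 = 9/4 units of Y
Terms of trade must be between the two opportunity costs.
Range: 3/4 to 9/4

3/4 to 9/4


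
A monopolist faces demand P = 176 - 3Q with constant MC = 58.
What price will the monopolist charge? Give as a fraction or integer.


MR = 176 - 6Q
Set MR = MC: 176 - 6Q = 58
Q* = 59/3
Substitute into demand:
P* = 176 - 3*59/3 = 117

117


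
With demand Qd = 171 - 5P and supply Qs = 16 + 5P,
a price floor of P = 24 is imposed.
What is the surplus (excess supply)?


At P = 24:
Qd = 171 - 5*24 = 51
Qs = 16 + 5*24 = 136
Surplus = Qs - Qd = 136 - 51 = 85

85


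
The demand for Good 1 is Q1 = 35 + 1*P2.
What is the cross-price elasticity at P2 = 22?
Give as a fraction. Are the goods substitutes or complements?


dQ1/dP2 = 1
At P2 = 22: Q1 = 35 + 1*22 = 57
Exy = (dQ1/dP2)(P2/Q1) = 1 * 22 / 57 = 22/57
Since Exy > 0, the goods are substitutes.

22/57 (substitutes)


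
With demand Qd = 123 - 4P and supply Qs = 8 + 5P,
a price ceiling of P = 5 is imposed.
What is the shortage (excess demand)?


At P = 5:
Qd = 123 - 4*5 = 103
Qs = 8 + 5*5 = 33
Shortage = Qd - Qs = 103 - 33 = 70

70


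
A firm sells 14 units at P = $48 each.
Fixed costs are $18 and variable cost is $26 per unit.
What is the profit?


Total Revenue = P * Q = 48 * 14 = $672
Total Cost = FC + VC*Q = 18 + 26*14 = $382
Profit = TR - TC = 672 - 382 = $290

$290


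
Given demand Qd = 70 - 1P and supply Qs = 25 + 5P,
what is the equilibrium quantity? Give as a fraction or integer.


First find equilibrium price:
70 - 1P = 25 + 5P
P* = 45/6 = 15/2
Then substitute into demand:
Q* = 70 - 1 * 15/2 = 125/2

125/2


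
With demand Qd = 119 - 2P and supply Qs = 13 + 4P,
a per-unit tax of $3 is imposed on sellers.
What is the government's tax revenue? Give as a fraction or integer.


With tax on sellers, new supply: Qs' = 13 + 4(P - 3)
= 1 + 4P
New equilibrium quantity:
Q_new = 239/3
Tax revenue = tax * Q_new = 3 * 239/3 = 239

239


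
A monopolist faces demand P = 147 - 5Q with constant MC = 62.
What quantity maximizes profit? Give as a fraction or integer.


TR = P*Q = (147 - 5Q)Q = 147Q - 5Q^2
MR = dTR/dQ = 147 - 10Q
Set MR = MC:
147 - 10Q = 62
85 = 10Q
Q* = 85/10 = 17/2

17/2


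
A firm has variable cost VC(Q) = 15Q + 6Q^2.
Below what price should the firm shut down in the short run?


AVC(Q) = VC(Q)/Q = 15 + 6Q
AVC is increasing in Q, so minimum AVC is at Q -> 0+.
Min AVC = 15
The firm should shut down if P < 15.

15


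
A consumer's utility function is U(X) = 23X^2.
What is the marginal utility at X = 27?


MU = dU/dX = 23*2*X^(2-1)
MU = 46*X^1
At X = 27:
MU = 46 * 27^1
MU = 46 * 27 = 1242

1242


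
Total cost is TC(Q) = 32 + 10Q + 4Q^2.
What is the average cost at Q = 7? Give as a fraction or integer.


TC(7) = 32 + 10*7 + 4*7^2
TC(7) = 32 + 70 + 196 = 298
AC = TC/Q = 298/7 = 298/7

298/7


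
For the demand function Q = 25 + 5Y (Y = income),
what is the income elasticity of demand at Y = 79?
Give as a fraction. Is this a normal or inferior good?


dQ/dY = 5
At Y = 79: Q = 25 + 5*79 = 420
Ey = (dQ/dY)(Y/Q) = 5 * 79 / 420 = 79/84
Since Ey > 0, this is a normal good.

79/84 (normal good)


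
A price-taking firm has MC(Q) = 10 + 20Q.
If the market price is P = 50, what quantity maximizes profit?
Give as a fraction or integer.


In perfect competition, profit is maximized where P = MC.
50 = 10 + 20Q
40 = 20Q
Q* = 40/20 = 2

2


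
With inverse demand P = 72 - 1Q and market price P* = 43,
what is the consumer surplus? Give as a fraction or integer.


Maximum willingness to pay (at Q=0): P_max = 72
Quantity demanded at P* = 43:
Q* = (72 - 43)/1 = 29
CS = (1/2) * Q* * (P_max - P*)
CS = (1/2) * 29 * (72 - 43)
CS = (1/2) * 29 * 29 = 841/2

841/2


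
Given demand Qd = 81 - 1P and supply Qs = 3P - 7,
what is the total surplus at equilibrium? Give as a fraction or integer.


Find equilibrium: 81 - 1P = 3P - 7
81 + 7 = 4P
P* = 88/4 = 22
Q* = 3*22 - 7 = 59
Inverse demand: P = 81 - Q/1, so P_max = 81
Inverse supply: P = 7/3 + Q/3, so P_min = 7/3
CS = (1/2) * 59 * (81 - 22) = 3481/2
PS = (1/2) * 59 * (22 - 7/3) = 3481/6
TS = CS + PS = 3481/2 + 3481/6 = 6962/3

6962/3


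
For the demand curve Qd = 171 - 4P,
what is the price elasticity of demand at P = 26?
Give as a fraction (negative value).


dQ/dP = -4
At P = 26: Q = 171 - 4*26 = 67
E = (dQ/dP)(P/Q) = (-4)(26/67) = -104/67

-104/67


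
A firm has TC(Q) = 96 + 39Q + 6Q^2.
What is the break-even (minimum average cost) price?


AC(Q) = 96/Q + 39 + 6Q
To minimize: dAC/dQ = -96/Q^2 + 6 = 0
Q^2 = 96/6 = 16
Q* = 4
Min AC = 96/4 + 39 + 6*4
Min AC = 24 + 39 + 24 = 87

87


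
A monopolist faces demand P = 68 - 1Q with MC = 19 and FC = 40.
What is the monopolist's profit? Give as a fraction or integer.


MR = MC: 68 - 2Q = 19
Q* = 49/2
P* = 68 - 1*49/2 = 87/2
Profit = (P* - MC)*Q* - FC
= (87/2 - 19)*49/2 - 40
= 49/2*49/2 - 40
= 2401/4 - 40 = 2241/4

2241/4


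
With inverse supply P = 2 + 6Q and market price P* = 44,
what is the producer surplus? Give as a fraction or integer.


Minimum supply price (at Q=0): P_min = 2
Quantity supplied at P* = 44:
Q* = (44 - 2)/6 = 7
PS = (1/2) * Q* * (P* - P_min)
PS = (1/2) * 7 * (44 - 2)
PS = (1/2) * 7 * 42 = 147

147


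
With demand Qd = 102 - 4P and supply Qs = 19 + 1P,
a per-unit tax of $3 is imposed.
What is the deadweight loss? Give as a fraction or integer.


Pre-tax equilibrium quantity: Q* = 178/5
Post-tax equilibrium quantity: Q_tax = 166/5
Reduction in quantity: Q* - Q_tax = 12/5
DWL = (1/2) * tax * (Q* - Q_tax)
DWL = (1/2) * 3 * 12/5 = 18/5

18/5


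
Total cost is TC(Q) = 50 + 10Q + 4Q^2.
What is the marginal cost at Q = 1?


MC = dTC/dQ = 10 + 2*4*Q
At Q = 1:
MC = 10 + 8*1
MC = 10 + 8 = 18

18


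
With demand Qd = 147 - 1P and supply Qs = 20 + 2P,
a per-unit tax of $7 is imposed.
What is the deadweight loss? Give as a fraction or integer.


Pre-tax equilibrium quantity: Q* = 314/3
Post-tax equilibrium quantity: Q_tax = 100
Reduction in quantity: Q* - Q_tax = 14/3
DWL = (1/2) * tax * (Q* - Q_tax)
DWL = (1/2) * 7 * 14/3 = 49/3

49/3


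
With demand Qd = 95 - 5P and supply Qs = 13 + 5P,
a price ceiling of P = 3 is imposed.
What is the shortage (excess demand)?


At P = 3:
Qd = 95 - 5*3 = 80
Qs = 13 + 5*3 = 28
Shortage = Qd - Qs = 80 - 28 = 52

52


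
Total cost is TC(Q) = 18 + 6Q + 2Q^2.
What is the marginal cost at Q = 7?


MC = dTC/dQ = 6 + 2*2*Q
At Q = 7:
MC = 6 + 4*7
MC = 6 + 28 = 34

34


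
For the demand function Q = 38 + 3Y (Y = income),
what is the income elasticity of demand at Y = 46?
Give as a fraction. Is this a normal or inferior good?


dQ/dY = 3
At Y = 46: Q = 38 + 3*46 = 176
Ey = (dQ/dY)(Y/Q) = 3 * 46 / 176 = 69/88
Since Ey > 0, this is a normal good.

69/88 (normal good)


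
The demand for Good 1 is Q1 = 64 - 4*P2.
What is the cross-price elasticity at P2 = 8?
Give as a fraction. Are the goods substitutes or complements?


dQ1/dP2 = -4
At P2 = 8: Q1 = 64 - 4*8 = 32
Exy = (dQ1/dP2)(P2/Q1) = -4 * 8 / 32 = -1
Since Exy < 0, the goods are complements.

-1 (complements)


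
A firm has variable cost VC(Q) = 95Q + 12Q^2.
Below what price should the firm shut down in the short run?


AVC(Q) = VC(Q)/Q = 95 + 12Q
AVC is increasing in Q, so minimum AVC is at Q -> 0+.
Min AVC = 95
The firm should shut down if P < 95.

95


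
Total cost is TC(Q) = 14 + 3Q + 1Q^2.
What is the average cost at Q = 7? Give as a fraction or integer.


TC(7) = 14 + 3*7 + 1*7^2
TC(7) = 14 + 21 + 49 = 84
AC = TC/Q = 84/7 = 12

12


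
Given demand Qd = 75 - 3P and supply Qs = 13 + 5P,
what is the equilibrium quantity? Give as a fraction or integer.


First find equilibrium price:
75 - 3P = 13 + 5P
P* = 62/8 = 31/4
Then substitute into demand:
Q* = 75 - 3 * 31/4 = 207/4

207/4


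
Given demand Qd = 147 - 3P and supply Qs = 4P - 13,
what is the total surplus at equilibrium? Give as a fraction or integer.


Find equilibrium: 147 - 3P = 4P - 13
147 + 13 = 7P
P* = 160/7 = 160/7
Q* = 4*160/7 - 13 = 549/7
Inverse demand: P = 49 - Q/3, so P_max = 49
Inverse supply: P = 13/4 + Q/4, so P_min = 13/4
CS = (1/2) * 549/7 * (49 - 160/7) = 100467/98
PS = (1/2) * 549/7 * (160/7 - 13/4) = 301401/392
TS = CS + PS = 100467/98 + 301401/392 = 100467/56

100467/56
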